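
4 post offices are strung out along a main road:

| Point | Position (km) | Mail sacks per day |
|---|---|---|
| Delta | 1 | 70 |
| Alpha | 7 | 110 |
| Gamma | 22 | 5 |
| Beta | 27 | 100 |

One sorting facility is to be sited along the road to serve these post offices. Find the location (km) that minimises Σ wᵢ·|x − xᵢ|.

x = 7

For a sum of weighted absolute distances on a line, the optimum is the weighted median (not the mean). Total weight W = 285; half-weight = 142.5.
Sort by position and accumulate weight:
  km 1 (Delta, w=70) → cum 70
  km 7 (Alpha, w=110) → cum 180  ≥ 142.5 → median here
  km 22 (Gamma, w=5) → cum 185
  km 27 (Beta, w=100) → cum 285
Optimal location: km 7.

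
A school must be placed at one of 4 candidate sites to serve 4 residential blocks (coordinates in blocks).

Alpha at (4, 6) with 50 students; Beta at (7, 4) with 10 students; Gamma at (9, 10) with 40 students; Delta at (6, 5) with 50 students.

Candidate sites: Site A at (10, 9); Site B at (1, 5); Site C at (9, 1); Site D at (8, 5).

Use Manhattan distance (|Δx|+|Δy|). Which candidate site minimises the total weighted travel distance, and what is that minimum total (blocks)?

Site D, total 610 blocks

Total weighted distance at each candidate:
  Site A (10, 9): total = 1010
  Site B (1, 5): total = 1040
  Site C (9, 1): total = 1260
  Site D (8, 5): total = 610
Minimum is at Site D with total 610 blocks.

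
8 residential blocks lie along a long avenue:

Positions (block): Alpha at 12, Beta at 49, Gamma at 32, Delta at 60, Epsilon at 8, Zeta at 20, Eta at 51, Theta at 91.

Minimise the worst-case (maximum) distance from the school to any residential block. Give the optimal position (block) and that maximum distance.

The 1-center on a line is the midpoint of the two extreme points: leftmost at 8, rightmost at 91.
Optimal location = (8 + 91)/2 = 49.5; maximum distance = (91 − 8)/2 = 41.5.

location 49.5, max distance 41.5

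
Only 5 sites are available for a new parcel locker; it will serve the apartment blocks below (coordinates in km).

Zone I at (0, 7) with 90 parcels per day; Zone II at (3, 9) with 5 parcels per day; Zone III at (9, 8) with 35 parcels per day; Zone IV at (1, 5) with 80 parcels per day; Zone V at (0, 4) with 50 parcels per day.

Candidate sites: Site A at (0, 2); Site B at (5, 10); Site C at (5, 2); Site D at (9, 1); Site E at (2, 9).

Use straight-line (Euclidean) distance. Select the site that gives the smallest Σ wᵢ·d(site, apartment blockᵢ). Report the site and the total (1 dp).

Site E, total 1106.2 km

Total weighted distance at each candidate:
  Site A (0, 2): total = 1219.6
  Site B (5, 10): total = 1595.3
  Site C (5, 2): total = 1594.4
  Site D (9, 1): total = 2458.4
  Site E (2, 9): total = 1106.2
Minimum is at Site E with total 1106.2 km.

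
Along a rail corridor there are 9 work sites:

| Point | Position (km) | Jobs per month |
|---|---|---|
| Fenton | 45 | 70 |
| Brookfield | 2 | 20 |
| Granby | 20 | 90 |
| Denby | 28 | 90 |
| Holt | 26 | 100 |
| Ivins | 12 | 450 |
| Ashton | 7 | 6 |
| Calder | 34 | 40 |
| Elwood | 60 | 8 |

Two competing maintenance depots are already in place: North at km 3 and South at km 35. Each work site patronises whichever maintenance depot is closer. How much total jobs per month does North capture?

The indifferent point is the midpoint (3+35)/2 = 19; work sites left of it (closer to North at 3) go to North, those right go to South.
  Brookfield at 2 (w=20) → North
  Ashton at 7 (w=6) → North
  Ivins at 12 (w=450) → North
  Granby at 20 (w=90) → South
  Holt at 26 (w=100) → South
  Denby at 28 (w=90) → South
  Calder at 34 (w=40) → South
  Fenton at 45 (w=70) → South
  Elwood at 60 (w=8) → South
North captures 476; South captures 398.

476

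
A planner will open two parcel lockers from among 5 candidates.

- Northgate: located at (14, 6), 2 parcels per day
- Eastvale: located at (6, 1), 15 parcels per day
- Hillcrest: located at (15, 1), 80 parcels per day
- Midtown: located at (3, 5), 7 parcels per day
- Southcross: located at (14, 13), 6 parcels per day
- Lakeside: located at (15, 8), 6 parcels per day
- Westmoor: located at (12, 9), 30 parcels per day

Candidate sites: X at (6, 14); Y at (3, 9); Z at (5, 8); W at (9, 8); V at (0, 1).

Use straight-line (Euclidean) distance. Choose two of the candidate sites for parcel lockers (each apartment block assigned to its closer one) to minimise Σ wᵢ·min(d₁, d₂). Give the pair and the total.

Evaluate every pair (each demand assigned to the nearer of the two):
  {W, V}: total = 1046.6
  {Z, W}: total = 1052.9
  {Y, W}: total = 1063.9
  {X, W}: total = 1082.8
  {Z, V}: total = 1444.1
  {X, Z}: total = 1446.8
  {Y, Z}: total = 1460.2
  {X, Y}: total = 1680.1
  {X, V}: total = 1695.2
  {Y, V}: total = 1707.1
Best pair: {W, V} with total 1046.6.

{W, V}, total 1046.6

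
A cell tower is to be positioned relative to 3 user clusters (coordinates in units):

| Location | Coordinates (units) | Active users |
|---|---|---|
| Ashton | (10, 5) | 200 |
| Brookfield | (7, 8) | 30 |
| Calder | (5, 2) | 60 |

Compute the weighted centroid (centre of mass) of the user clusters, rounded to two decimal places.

The minimiser of Σwᵢ‖p−pᵢ‖² is the weighted centroid p* = (Σwᵢpᵢ)/(Σwᵢ).
Σwᵢ = 290.
Σwᵢxᵢ = 200·10 + 30·7 + 60·5 = 2510.
Σwᵢyᵢ = 200·5 + 30·8 + 60·2 = 1360.
x* = 2510/290 = 8.66, y* = 1360/290 = 4.69.

(8.66, 4.69)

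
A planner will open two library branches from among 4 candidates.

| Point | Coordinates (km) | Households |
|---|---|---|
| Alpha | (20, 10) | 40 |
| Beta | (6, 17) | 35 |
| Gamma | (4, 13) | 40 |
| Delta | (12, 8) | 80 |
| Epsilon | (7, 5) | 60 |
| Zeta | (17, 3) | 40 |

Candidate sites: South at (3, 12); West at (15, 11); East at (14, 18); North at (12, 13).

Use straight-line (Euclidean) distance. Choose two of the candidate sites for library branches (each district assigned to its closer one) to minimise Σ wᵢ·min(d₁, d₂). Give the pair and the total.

Evaluate every pair (each demand assigned to the nearer of the two):
  {South, West}: total = 1617.6
  {South, North}: total = 1933.4
  {West, North}: total = 2011.6
  {West, East}: total = 2202.6
  {East, North}: total = 2327.4
  {South, East}: total = 2544.2
Best pair: {South, West} with total 1617.6.

{South, West}, total 1617.6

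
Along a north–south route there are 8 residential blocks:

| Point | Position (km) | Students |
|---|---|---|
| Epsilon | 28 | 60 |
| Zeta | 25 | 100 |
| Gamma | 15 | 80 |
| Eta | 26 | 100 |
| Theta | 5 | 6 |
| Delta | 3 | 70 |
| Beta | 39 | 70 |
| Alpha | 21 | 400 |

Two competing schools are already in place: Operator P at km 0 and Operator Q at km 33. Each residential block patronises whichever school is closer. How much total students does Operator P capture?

156

The indifferent point is the midpoint (0+33)/2 = 16.5; residential blocks left of it (closer to Operator P at 0) go to Operator P, those right go to Operator Q.
  Delta at 3 (w=70) → Operator P
  Theta at 5 (w=6) → Operator P
  Gamma at 15 (w=80) → Operator P
  Alpha at 21 (w=400) → Operator Q
  Zeta at 25 (w=100) → Operator Q
  Eta at 26 (w=100) → Operator Q
  Epsilon at 28 (w=60) → Operator Q
  Beta at 39 (w=70) → Operator Q
Operator P captures 156; Operator Q captures 730.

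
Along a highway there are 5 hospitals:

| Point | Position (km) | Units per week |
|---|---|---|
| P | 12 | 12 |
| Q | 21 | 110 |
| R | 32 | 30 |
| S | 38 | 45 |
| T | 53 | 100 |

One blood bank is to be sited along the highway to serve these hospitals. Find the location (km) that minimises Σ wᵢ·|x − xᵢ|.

x = 32

For a sum of weighted absolute distances on a line, the optimum is the weighted median (not the mean). Total weight W = 297; half-weight = 148.5.
Sort by position and accumulate weight:
  km 12 (P, w=12) → cum 12
  km 21 (Q, w=110) → cum 122
  km 32 (R, w=30) → cum 152  ≥ 148.5 → median here
  km 38 (S, w=45) → cum 197
  km 53 (T, w=100) → cum 297
Optimal location: km 32.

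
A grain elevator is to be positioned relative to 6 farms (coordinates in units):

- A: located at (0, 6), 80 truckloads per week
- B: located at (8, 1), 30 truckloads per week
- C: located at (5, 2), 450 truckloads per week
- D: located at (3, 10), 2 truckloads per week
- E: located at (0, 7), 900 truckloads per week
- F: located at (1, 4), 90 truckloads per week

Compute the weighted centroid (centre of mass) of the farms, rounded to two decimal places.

(1.67, 5.21)

The minimiser of Σwᵢ‖p−pᵢ‖² is the weighted centroid p* = (Σwᵢpᵢ)/(Σwᵢ).
Σwᵢ = 1552.
Σwᵢxᵢ = 80·0 + 30·8 + 450·5 + 2·3 + 900·0 + 90·1 = 2586.
Σwᵢyᵢ = 80·6 + 30·1 + 450·2 + 2·10 + 900·7 + 90·4 = 8090.
x* = 2586/1552 = 1.67, y* = 8090/1552 = 5.21.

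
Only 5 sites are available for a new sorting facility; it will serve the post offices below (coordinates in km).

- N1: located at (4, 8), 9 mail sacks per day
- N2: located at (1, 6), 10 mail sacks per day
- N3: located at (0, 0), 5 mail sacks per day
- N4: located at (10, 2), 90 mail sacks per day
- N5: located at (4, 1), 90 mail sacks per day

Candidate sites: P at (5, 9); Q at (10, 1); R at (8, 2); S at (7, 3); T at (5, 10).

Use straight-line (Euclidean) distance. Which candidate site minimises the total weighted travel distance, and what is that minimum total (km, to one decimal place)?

Total weighted distance at each candidate:
  P (5, 9): total = 1614.0
  Q (10, 1): total = 866.2
  R (8, 2): total = 737.8
  S (7, 3): total = 766.7
  T (5, 10): total = 1796.6
Minimum is at R with total 737.8 km.

R, total 737.8 km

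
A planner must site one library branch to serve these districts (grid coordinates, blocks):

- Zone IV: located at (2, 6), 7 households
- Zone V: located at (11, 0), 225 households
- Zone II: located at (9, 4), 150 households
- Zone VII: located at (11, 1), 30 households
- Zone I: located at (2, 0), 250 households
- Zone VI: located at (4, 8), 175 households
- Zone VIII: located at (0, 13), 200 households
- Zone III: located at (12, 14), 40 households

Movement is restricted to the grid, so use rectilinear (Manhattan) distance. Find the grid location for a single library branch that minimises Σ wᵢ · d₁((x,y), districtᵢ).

Manhattan distance separates: Σwᵢ(|x−xᵢ|+|y−yᵢ|) = Σwᵢ|x−xᵢ| + Σwᵢ|y−yᵢ|, so x and y are optimised independently as 1-D weighted medians.
Total weight W = 1077; half = 538.5.
x-coordinate, sorted with cumulative weight:
  x=0 (Zone VIII, w=200) cum 200
  x=2 (Zone IV, w=7) cum 207
  x=2 (Zone I, w=250) cum 457
  x=4 (Zone VI, w=175) cum 632  ← median
  x=9 (Zone II, w=150) cum 782
  x=11 (Zone V, w=225) cum 1007
  x=11 (Zone VII, w=30) cum 1037
  x=12 (Zone III, w=40) cum 1077
⇒ x* = 4
y-coordinate, sorted with cumulative weight:
  y=0 (Zone V, w=225) cum 225
  y=0 (Zone I, w=250) cum 475
  y=1 (Zone VII, w=30) cum 505
  y=4 (Zone II, w=150) cum 655  ← median
  y=6 (Zone IV, w=7) cum 662
  y=8 (Zone VI, w=175) cum 837
  y=13 (Zone VIII, w=200) cum 1037
  y=14 (Zone III, w=40) cum 1077
⇒ y* = 4

(4, 4)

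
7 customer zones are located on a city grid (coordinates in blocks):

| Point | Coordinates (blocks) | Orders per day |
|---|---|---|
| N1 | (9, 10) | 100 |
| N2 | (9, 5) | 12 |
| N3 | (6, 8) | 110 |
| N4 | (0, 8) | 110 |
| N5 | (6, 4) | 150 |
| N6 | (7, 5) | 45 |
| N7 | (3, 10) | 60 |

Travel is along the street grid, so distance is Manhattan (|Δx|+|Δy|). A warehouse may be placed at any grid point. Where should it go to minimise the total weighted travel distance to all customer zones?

(6, 8)

Manhattan distance separates: Σwᵢ(|x−xᵢ|+|y−yᵢ|) = Σwᵢ|x−xᵢ| + Σwᵢ|y−yᵢ|, so x and y are optimised independently as 1-D weighted medians.
Total weight W = 587; half = 293.5.
x-coordinate, sorted with cumulative weight:
  x=0 (N4, w=110) cum 110
  x=3 (N7, w=60) cum 170
  x=6 (N3, w=110) cum 280
  x=6 (N5, w=150) cum 430  ← median
  x=7 (N6, w=45) cum 475
  x=9 (N1, w=100) cum 575
  x=9 (N2, w=12) cum 587
⇒ x* = 6
y-coordinate, sorted with cumulative weight:
  y=4 (N5, w=150) cum 150
  y=5 (N2, w=12) cum 162
  y=5 (N6, w=45) cum 207
  y=8 (N3, w=110) cum 317  ← median
  y=8 (N4, w=110) cum 427
  y=10 (N1, w=100) cum 527
  y=10 (N7, w=60) cum 587
⇒ y* = 8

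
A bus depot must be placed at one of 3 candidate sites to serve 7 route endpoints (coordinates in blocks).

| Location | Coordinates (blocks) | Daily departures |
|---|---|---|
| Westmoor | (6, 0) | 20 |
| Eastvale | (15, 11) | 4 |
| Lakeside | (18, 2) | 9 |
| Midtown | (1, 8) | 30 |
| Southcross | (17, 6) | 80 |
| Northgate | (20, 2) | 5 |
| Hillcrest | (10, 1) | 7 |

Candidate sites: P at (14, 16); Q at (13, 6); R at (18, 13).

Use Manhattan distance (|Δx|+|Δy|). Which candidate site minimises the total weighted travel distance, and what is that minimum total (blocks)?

Total weighted distance at each candidate:
  P (14, 16): total = 2569
  Q (13, 6): total = 1220
  R (18, 13): total = 2124
Minimum is at Q with total 1220 blocks.

Q, total 1220 blocks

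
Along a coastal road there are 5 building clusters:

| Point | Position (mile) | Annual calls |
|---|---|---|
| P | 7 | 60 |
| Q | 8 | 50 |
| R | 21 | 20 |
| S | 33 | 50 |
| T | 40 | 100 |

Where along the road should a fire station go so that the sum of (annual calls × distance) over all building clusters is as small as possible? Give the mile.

x = 33

For a sum of weighted absolute distances on a line, the optimum is the weighted median (not the mean). Total weight W = 280; half-weight = 140.
Sort by position and accumulate weight:
  mile 7 (P, w=60) → cum 60
  mile 8 (Q, w=50) → cum 110
  mile 21 (R, w=20) → cum 130
  mile 33 (S, w=50) → cum 180  ≥ 140 → median here
  mile 40 (T, w=100) → cum 280
Optimal location: mile 33.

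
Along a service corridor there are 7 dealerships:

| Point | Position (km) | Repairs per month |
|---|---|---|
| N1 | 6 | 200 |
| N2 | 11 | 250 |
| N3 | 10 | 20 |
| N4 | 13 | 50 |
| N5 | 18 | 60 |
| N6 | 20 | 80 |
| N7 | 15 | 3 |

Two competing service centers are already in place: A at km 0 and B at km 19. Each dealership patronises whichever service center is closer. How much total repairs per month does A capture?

200

The indifferent point is the midpoint (0+19)/2 = 9.5; dealerships left of it (closer to A at 0) go to A, those right go to B.
  N1 at 6 (w=200) → A
  N3 at 10 (w=20) → B
  N2 at 11 (w=250) → B
  N4 at 13 (w=50) → B
  N7 at 15 (w=3) → B
  N5 at 18 (w=60) → B
  N6 at 20 (w=80) → B
A captures 200; B captures 463.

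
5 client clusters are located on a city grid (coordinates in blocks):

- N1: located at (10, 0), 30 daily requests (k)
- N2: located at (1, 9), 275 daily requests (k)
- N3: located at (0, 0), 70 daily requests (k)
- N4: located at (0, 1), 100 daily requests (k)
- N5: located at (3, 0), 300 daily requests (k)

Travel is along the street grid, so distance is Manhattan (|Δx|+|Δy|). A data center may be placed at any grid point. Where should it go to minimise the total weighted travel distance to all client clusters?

Manhattan distance separates: Σwᵢ(|x−xᵢ|+|y−yᵢ|) = Σwᵢ|x−xᵢ| + Σwᵢ|y−yᵢ|, so x and y are optimised independently as 1-D weighted medians.
Total weight W = 775; half = 387.5.
x-coordinate, sorted with cumulative weight:
  x=0 (N3, w=70) cum 70
  x=0 (N4, w=100) cum 170
  x=1 (N2, w=275) cum 445  ← median
  x=3 (N5, w=300) cum 745
  x=10 (N1, w=30) cum 775
⇒ x* = 1
y-coordinate, sorted with cumulative weight:
  y=0 (N1, w=30) cum 30
  y=0 (N3, w=70) cum 100
  y=0 (N5, w=300) cum 400  ← median
  y=1 (N4, w=100) cum 500
  y=9 (N2, w=275) cum 775
⇒ y* = 0

(1, 0)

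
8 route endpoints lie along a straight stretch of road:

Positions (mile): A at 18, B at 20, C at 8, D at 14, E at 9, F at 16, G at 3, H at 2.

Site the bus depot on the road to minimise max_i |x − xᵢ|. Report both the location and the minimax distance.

location 11, max distance 9

The 1-center on a line is the midpoint of the two extreme points: leftmost at 2, rightmost at 20.
Optimal location = (2 + 20)/2 = 11; maximum distance = (20 − 2)/2 = 9.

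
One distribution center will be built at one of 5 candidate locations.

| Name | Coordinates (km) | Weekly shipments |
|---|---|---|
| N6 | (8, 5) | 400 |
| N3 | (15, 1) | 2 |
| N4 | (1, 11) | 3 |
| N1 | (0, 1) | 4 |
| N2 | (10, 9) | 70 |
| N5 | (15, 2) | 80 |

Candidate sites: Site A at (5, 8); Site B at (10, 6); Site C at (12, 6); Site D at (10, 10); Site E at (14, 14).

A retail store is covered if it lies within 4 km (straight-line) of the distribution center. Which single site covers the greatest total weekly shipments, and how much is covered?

Coverage radius r = 4 km; a point is covered iff (Δx)²+(Δy)² ≤ 4² = 16.
  Site A (5, 8): covers {none} → 0
  Site B (10, 6): covers {N6, N2} → 470
  Site C (12, 6): covers {N2} → 70
  Site D (10, 10): covers {N2} → 70
  Site E (14, 14): covers {none} → 0
Maximum coverage at Site B: 470 weekly shipments.

Site B, covering 470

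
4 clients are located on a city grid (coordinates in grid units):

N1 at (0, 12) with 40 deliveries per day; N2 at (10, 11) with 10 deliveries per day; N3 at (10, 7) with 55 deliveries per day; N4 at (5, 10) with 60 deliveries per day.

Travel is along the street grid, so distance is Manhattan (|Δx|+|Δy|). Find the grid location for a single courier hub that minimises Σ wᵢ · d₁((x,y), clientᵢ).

(5, 10)

Manhattan distance separates: Σwᵢ(|x−xᵢ|+|y−yᵢ|) = Σwᵢ|x−xᵢ| + Σwᵢ|y−yᵢ|, so x and y are optimised independently as 1-D weighted medians.
Total weight W = 165; half = 82.5.
x-coordinate, sorted with cumulative weight:
  x=0 (N1, w=40) cum 40
  x=5 (N4, w=60) cum 100  ← median
  x=10 (N2, w=10) cum 110
  x=10 (N3, w=55) cum 165
⇒ x* = 5
y-coordinate, sorted with cumulative weight:
  y=7 (N3, w=55) cum 55
  y=10 (N4, w=60) cum 115  ← median
  y=11 (N2, w=10) cum 125
  y=12 (N1, w=40) cum 165
⇒ y* = 10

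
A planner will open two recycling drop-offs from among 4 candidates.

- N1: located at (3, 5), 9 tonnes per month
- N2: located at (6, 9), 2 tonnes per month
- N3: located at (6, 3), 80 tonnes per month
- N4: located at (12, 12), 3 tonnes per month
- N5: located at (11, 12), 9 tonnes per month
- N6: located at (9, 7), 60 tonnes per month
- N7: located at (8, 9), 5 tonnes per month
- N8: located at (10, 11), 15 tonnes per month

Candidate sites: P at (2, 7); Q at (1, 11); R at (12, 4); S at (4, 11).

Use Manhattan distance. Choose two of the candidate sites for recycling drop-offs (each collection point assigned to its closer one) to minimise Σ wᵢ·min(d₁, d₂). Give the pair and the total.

{R, S}, total 1207

Evaluate every pair (each demand assigned to the nearer of the two):
  {R, S}: total = 1207
  {P, R}: total = 1239
  {Q, R}: total = 1291
  {P, S}: total = 1314
  {P, Q}: total = 1409
  {Q, S}: total = 1630
Best pair: {R, S} with total 1207.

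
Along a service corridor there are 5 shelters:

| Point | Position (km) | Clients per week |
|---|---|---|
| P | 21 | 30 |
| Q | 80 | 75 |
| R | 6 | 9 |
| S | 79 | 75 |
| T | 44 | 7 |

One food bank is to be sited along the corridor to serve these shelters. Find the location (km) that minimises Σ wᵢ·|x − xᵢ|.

For a sum of weighted absolute distances on a line, the optimum is the weighted median (not the mean). Total weight W = 196; half-weight = 98.
Sort by position and accumulate weight:
  km 6 (R, w=9) → cum 9
  km 21 (P, w=30) → cum 39
  km 44 (T, w=7) → cum 46
  km 79 (S, w=75) → cum 121  ≥ 98 → median here
  km 80 (Q, w=75) → cum 196
Optimal location: km 79.

x = 79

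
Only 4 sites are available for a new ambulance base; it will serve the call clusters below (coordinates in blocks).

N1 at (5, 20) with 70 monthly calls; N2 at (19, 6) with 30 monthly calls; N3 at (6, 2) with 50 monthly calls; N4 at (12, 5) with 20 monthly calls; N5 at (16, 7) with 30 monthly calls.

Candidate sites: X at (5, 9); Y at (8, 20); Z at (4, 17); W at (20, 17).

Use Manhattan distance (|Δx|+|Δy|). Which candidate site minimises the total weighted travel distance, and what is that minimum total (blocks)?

Total weighted distance at each candidate:
  X (5, 9): total = 2290
  Y (8, 20): total = 2970
  Z (4, 17): total = 2970
  W (20, 17): total = 3890
Minimum is at X with total 2290 blocks.

X, total 2290 blocks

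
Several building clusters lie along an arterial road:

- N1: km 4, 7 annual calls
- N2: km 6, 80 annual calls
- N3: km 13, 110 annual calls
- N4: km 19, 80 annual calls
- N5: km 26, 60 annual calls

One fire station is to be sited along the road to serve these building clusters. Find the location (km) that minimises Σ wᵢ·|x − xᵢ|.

x = 13

For a sum of weighted absolute distances on a line, the optimum is the weighted median (not the mean). Total weight W = 337; half-weight = 168.5.
Sort by position and accumulate weight:
  km 4 (N1, w=7) → cum 7
  km 6 (N2, w=80) → cum 87
  km 13 (N3, w=110) → cum 197  ≥ 168.5 → median here
  km 19 (N4, w=80) → cum 277
  km 26 (N5, w=60) → cum 337
Optimal location: km 13.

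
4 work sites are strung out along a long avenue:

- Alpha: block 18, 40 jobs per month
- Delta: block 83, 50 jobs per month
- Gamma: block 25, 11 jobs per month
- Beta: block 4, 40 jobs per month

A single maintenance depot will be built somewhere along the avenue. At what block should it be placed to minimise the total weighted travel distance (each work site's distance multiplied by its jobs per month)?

x = 18

For a sum of weighted absolute distances on a line, the optimum is the weighted median (not the mean). Total weight W = 141; half-weight = 70.5.
Sort by position and accumulate weight:
  block 4 (Beta, w=40) → cum 40
  block 18 (Alpha, w=40) → cum 80  ≥ 70.5 → median here
  block 25 (Gamma, w=11) → cum 91
  block 83 (Delta, w=50) → cum 141
Optimal location: block 18.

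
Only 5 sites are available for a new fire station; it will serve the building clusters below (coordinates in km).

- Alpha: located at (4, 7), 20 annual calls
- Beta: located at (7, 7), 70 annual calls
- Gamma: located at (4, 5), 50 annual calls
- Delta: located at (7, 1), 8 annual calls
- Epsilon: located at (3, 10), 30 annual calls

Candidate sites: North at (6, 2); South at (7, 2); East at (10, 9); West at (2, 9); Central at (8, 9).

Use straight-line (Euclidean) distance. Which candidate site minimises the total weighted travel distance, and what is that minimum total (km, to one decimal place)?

Central, total 746.3 km

Total weighted distance at each candidate:
  North (6, 2): total = 912.5
  South (7, 2): total = 955.1
  East (10, 9): total = 1019.9
  West (2, 9): total = 775.0
  Central (8, 9): total = 746.3
Minimum is at Central with total 746.3 km.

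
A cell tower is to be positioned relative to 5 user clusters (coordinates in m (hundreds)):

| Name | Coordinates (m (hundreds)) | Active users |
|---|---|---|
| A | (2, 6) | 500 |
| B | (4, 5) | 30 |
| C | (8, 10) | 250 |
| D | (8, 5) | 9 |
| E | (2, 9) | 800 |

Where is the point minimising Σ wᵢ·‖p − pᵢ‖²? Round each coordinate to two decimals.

(3.02, 8.12)

The minimiser of Σwᵢ‖p−pᵢ‖² is the weighted centroid p* = (Σwᵢpᵢ)/(Σwᵢ).
Σwᵢ = 1589.
Σwᵢxᵢ = 500·2 + 30·4 + 250·8 + 9·8 + 800·2 = 4792.
Σwᵢyᵢ = 500·6 + 30·5 + 250·10 + 9·5 + 800·9 = 12895.
x* = 4792/1589 = 3.02, y* = 12895/1589 = 8.12.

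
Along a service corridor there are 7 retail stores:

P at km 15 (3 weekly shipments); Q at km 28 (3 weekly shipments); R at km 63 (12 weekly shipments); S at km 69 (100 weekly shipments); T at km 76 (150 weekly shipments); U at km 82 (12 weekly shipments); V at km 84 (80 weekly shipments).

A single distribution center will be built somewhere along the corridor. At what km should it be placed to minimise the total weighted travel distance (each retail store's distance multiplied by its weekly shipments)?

x = 76

For a sum of weighted absolute distances on a line, the optimum is the weighted median (not the mean). Total weight W = 360; half-weight = 180.
Sort by position and accumulate weight:
  km 15 (P, w=3) → cum 3
  km 28 (Q, w=3) → cum 6
  km 63 (R, w=12) → cum 18
  km 69 (S, w=100) → cum 118
  km 76 (T, w=150) → cum 268  ≥ 180 → median here
  km 82 (U, w=12) → cum 280
  km 84 (V, w=80) → cum 360
Optimal location: km 76.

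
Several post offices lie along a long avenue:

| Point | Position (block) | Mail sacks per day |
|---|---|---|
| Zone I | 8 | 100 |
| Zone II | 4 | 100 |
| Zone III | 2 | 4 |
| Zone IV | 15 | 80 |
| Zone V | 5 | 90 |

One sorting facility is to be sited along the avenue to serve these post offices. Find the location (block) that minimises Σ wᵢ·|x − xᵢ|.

For a sum of weighted absolute distances on a line, the optimum is the weighted median (not the mean). Total weight W = 374; half-weight = 187.
Sort by position and accumulate weight:
  block 2 (Zone III, w=4) → cum 4
  block 4 (Zone II, w=100) → cum 104
  block 5 (Zone V, w=90) → cum 194  ≥ 187 → median here
  block 8 (Zone I, w=100) → cum 294
  block 15 (Zone IV, w=80) → cum 374
Optimal location: block 5.

x = 5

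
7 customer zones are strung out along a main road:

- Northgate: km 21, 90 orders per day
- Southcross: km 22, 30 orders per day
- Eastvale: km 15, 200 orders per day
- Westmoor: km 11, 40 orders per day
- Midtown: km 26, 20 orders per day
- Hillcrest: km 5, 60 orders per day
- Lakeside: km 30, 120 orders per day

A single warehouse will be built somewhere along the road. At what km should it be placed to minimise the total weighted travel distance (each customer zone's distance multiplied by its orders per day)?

x = 15

For a sum of weighted absolute distances on a line, the optimum is the weighted median (not the mean). Total weight W = 560; half-weight = 280.
Sort by position and accumulate weight:
  km 5 (Hillcrest, w=60) → cum 60
  km 11 (Westmoor, w=40) → cum 100
  km 15 (Eastvale, w=200) → cum 300  ≥ 280 → median here
  km 21 (Northgate, w=90) → cum 390
  km 22 (Southcross, w=30) → cum 420
  km 26 (Midtown, w=20) → cum 440
  km 30 (Lakeside, w=120) → cum 560
Optimal location: km 15.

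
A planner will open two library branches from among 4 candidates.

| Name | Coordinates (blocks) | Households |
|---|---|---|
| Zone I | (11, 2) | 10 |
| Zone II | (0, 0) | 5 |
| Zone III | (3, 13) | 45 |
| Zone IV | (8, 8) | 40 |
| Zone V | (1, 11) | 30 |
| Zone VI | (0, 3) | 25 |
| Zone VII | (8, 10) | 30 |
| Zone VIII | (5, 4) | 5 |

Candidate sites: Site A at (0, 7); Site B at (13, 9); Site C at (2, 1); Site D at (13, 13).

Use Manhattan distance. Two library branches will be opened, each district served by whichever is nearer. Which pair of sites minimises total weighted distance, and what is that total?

{Site A, Site B}, total 1240

Evaluate every pair (each demand assigned to the nearer of the two):
  {Site A, Site B}: total = 1240
  {Site A, Site D}: total = 1460
  {Site A, Site C}: total = 1490
  {Site B, Site C}: total = 1570
  {Site C, Site D}: total = 1665
  {Site B, Site D}: total = 2030
Best pair: {Site A, Site B} with total 1240.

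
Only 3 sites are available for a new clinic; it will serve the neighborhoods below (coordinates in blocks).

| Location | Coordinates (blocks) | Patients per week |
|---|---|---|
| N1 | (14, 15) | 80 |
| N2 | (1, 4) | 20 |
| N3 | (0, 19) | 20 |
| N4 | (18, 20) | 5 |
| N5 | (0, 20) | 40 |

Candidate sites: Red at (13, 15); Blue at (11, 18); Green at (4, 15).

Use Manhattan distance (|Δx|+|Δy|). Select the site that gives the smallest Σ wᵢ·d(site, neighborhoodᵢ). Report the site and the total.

Total weighted distance at each candidate:
  Red (13, 15): total = 1650
  Blue (11, 18): total = 1765
  Green (4, 15): total = 1695
Minimum is at Red with total 1650 blocks.

Red, total 1650 blocks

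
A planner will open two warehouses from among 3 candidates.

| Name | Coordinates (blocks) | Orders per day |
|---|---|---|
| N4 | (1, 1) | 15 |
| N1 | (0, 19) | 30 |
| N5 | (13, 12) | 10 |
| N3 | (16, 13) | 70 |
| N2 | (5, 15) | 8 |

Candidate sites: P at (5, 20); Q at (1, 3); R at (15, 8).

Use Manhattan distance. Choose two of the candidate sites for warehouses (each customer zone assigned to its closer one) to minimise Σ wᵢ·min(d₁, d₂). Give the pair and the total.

{P, R}, total 1015

Evaluate every pair (each demand assigned to the nearer of the two):
  {P, R}: total = 1015
  {Q, R}: total = 1148
  {P, Q}: total = 1670
Best pair: {P, R} with total 1015.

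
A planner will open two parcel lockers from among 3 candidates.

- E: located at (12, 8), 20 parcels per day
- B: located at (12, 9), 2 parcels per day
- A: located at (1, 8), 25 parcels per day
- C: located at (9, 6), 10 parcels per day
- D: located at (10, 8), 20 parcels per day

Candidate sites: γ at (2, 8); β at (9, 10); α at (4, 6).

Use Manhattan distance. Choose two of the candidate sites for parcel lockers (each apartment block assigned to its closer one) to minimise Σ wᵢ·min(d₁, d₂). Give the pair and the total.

{γ, β}, total 233

Evaluate every pair (each demand assigned to the nearer of the two):
  {γ, β}: total = 233
  {β, α}: total = 333
  {γ, α}: total = 457
Best pair: {γ, β} with total 233.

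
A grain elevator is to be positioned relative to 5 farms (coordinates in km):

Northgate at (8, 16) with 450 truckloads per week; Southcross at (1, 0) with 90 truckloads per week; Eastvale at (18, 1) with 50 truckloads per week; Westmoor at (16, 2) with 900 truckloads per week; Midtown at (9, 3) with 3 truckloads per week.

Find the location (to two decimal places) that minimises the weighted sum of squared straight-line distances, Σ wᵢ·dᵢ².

The minimiser of Σwᵢ‖p−pᵢ‖² is the weighted centroid p* = (Σwᵢpᵢ)/(Σwᵢ).
Σwᵢ = 1493.
Σwᵢxᵢ = 450·8 + 90·1 + 50·18 + 900·16 + 3·9 = 19017.
Σwᵢyᵢ = 450·16 + 90·0 + 50·1 + 900·2 + 3·3 = 9059.
x* = 19017/1493 = 12.74, y* = 9059/1493 = 6.07.

(12.74, 6.07)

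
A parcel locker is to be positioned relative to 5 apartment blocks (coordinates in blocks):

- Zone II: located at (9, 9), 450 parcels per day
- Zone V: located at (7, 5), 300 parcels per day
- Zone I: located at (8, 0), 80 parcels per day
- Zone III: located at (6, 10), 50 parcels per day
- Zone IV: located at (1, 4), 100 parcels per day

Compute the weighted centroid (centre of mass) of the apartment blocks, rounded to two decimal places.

The minimiser of Σwᵢ‖p−pᵢ‖² is the weighted centroid p* = (Σwᵢpᵢ)/(Σwᵢ).
Σwᵢ = 980.
Σwᵢxᵢ = 450·9 + 300·7 + 80·8 + 50·6 + 100·1 = 7190.
Σwᵢyᵢ = 450·9 + 300·5 + 80·0 + 50·10 + 100·4 = 6450.
x* = 7190/980 = 7.34, y* = 6450/980 = 6.58.

(7.34, 6.58)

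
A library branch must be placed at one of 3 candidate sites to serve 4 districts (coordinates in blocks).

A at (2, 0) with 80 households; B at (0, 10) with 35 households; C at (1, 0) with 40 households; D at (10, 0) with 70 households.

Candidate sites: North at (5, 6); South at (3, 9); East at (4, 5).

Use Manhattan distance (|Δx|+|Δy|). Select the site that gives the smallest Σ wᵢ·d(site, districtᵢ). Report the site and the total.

Total weighted distance at each candidate:
  North (5, 6): total = 2205
  South (3, 9): total = 2500
  East (4, 5): total = 1965
Minimum is at East with total 1965 blocks.

East, total 1965 blocks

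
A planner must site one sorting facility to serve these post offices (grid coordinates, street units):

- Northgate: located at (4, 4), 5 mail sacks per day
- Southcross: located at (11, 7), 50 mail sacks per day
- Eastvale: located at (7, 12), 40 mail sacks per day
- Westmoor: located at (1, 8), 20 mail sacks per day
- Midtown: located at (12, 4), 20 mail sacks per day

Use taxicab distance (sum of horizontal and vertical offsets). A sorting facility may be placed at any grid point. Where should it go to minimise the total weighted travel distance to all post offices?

(11, 7)

Manhattan distance separates: Σwᵢ(|x−xᵢ|+|y−yᵢ|) = Σwᵢ|x−xᵢ| + Σwᵢ|y−yᵢ|, so x and y are optimised independently as 1-D weighted medians.
Total weight W = 135; half = 67.5.
x-coordinate, sorted with cumulative weight:
  x=1 (Westmoor, w=20) cum 20
  x=4 (Northgate, w=5) cum 25
  x=7 (Eastvale, w=40) cum 65
  x=11 (Southcross, w=50) cum 115  ← median
  x=12 (Midtown, w=20) cum 135
⇒ x* = 11
y-coordinate, sorted with cumulative weight:
  y=4 (Northgate, w=5) cum 5
  y=4 (Midtown, w=20) cum 25
  y=7 (Southcross, w=50) cum 75  ← median
  y=8 (Westmoor, w=20) cum 95
  y=12 (Eastvale, w=40) cum 135
⇒ y* = 7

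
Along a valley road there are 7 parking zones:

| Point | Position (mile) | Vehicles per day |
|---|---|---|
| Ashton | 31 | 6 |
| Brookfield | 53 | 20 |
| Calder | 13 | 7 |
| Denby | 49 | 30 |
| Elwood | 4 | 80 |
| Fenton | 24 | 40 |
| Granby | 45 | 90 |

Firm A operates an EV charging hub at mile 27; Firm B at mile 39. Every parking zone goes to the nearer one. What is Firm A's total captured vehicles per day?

The indifferent point is the midpoint (27+39)/2 = 33; parking zones left of it (closer to Firm A at 27) go to Firm A, those right go to Firm B.
  Elwood at 4 (w=80) → Firm A
  Calder at 13 (w=7) → Firm A
  Fenton at 24 (w=40) → Firm A
  Ashton at 31 (w=6) → Firm A
  Granby at 45 (w=90) → Firm B
  Denby at 49 (w=30) → Firm B
  Brookfield at 53 (w=20) → Firm B
Firm A captures 133; Firm B captures 140.

133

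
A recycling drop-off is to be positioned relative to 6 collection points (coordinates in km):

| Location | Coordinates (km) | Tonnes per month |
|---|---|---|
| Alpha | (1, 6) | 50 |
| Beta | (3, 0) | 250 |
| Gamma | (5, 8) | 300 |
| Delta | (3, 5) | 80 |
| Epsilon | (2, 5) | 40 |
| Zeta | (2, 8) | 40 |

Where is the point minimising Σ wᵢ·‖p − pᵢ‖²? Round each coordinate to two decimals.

The minimiser of Σwᵢ‖p−pᵢ‖² is the weighted centroid p* = (Σwᵢpᵢ)/(Σwᵢ).
Σwᵢ = 760.
Σwᵢxᵢ = 50·1 + 250·3 + 300·5 + 80·3 + 40·2 + 40·2 = 2700.
Σwᵢyᵢ = 50·6 + 250·0 + 300·8 + 80·5 + 40·5 + 40·8 = 3620.
x* = 2700/760 = 3.55, y* = 3620/760 = 4.76.

(3.55, 4.76)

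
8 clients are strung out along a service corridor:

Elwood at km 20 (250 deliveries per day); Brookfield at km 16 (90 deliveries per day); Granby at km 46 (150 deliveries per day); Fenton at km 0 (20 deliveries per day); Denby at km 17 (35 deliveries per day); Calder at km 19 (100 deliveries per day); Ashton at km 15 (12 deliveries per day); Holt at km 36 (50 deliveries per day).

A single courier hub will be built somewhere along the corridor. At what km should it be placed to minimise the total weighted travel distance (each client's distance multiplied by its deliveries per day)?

For a sum of weighted absolute distances on a line, the optimum is the weighted median (not the mean). Total weight W = 707; half-weight = 353.5.
Sort by position and accumulate weight:
  km 0 (Fenton, w=20) → cum 20
  km 15 (Ashton, w=12) → cum 32
  km 16 (Brookfield, w=90) → cum 122
  km 17 (Denby, w=35) → cum 157
  km 19 (Calder, w=100) → cum 257
  km 20 (Elwood, w=250) → cum 507  ≥ 353.5 → median here
  km 36 (Holt, w=50) → cum 557
  km 46 (Granby, w=150) → cum 707
Optimal location: km 20.

x = 20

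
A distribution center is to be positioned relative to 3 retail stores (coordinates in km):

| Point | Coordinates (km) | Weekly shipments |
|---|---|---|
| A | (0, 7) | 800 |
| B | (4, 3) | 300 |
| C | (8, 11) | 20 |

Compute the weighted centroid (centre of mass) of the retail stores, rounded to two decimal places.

(1.21, 6.00)

The minimiser of Σwᵢ‖p−pᵢ‖² is the weighted centroid p* = (Σwᵢpᵢ)/(Σwᵢ).
Σwᵢ = 1120.
Σwᵢxᵢ = 800·0 + 300·4 + 20·8 = 1360.
Σwᵢyᵢ = 800·7 + 300·3 + 20·11 = 6720.
x* = 1360/1120 = 1.21, y* = 6720/1120 = 6.00.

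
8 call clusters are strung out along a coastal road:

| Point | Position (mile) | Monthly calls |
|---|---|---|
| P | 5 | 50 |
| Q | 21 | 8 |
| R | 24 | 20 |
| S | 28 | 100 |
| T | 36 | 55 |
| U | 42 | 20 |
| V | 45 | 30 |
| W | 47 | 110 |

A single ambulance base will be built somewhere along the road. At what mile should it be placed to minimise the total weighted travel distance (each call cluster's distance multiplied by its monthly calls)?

x = 36

For a sum of weighted absolute distances on a line, the optimum is the weighted median (not the mean). Total weight W = 393; half-weight = 196.5.
Sort by position and accumulate weight:
  mile 5 (P, w=50) → cum 50
  mile 21 (Q, w=8) → cum 58
  mile 24 (R, w=20) → cum 78
  mile 28 (S, w=100) → cum 178
  mile 36 (T, w=55) → cum 233  ≥ 196.5 → median here
  mile 42 (U, w=20) → cum 253
  mile 45 (V, w=30) → cum 283
  mile 47 (W, w=110) → cum 393
Optimal location: mile 36.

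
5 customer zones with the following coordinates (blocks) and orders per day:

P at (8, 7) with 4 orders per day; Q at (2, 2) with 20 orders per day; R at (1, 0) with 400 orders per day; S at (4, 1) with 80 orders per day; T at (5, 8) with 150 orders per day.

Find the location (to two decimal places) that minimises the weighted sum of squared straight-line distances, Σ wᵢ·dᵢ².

The minimiser of Σwᵢ‖p−pᵢ‖² is the weighted centroid p* = (Σwᵢpᵢ)/(Σwᵢ).
Σwᵢ = 654.
Σwᵢxᵢ = 4·8 + 20·2 + 400·1 + 80·4 + 150·5 = 1542.
Σwᵢyᵢ = 4·7 + 20·2 + 400·0 + 80·1 + 150·8 = 1348.
x* = 1542/654 = 2.36, y* = 1348/654 = 2.06.

(2.36, 2.06)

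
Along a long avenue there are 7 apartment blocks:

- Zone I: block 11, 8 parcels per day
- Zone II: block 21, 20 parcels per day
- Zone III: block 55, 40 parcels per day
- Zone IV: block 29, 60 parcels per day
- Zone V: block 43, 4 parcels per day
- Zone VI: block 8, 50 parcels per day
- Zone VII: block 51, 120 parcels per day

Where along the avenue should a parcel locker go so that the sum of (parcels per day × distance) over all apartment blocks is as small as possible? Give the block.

For a sum of weighted absolute distances on a line, the optimum is the weighted median (not the mean). Total weight W = 302; half-weight = 151.
Sort by position and accumulate weight:
  block 8 (Zone VI, w=50) → cum 50
  block 11 (Zone I, w=8) → cum 58
  block 21 (Zone II, w=20) → cum 78
  block 29 (Zone IV, w=60) → cum 138
  block 43 (Zone V, w=4) → cum 142
  block 51 (Zone VII, w=120) → cum 262  ≥ 151 → median here
  block 55 (Zone III, w=40) → cum 302
Optimal location: block 51.

x = 51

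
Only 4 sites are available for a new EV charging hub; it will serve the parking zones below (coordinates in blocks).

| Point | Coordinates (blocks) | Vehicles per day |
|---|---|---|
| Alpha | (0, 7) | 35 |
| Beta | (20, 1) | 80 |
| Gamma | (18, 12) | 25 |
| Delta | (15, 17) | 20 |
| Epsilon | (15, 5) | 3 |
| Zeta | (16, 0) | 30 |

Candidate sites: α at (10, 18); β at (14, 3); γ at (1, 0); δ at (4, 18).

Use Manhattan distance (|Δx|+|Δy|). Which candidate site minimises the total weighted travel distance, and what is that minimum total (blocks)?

Total weighted distance at each candidate:
  α (10, 18): total = 4139
  β (14, 3): total = 2054
  γ (1, 0): total = 3732
  δ (4, 18): total = 4877
Minimum is at β with total 2054 blocks.

β, total 2054 blocks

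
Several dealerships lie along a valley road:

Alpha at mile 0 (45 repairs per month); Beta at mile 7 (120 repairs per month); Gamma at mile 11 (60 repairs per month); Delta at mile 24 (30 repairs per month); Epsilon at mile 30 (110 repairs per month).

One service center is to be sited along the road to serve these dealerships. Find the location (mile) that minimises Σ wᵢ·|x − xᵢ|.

For a sum of weighted absolute distances on a line, the optimum is the weighted median (not the mean). Total weight W = 365; half-weight = 182.5.
Sort by position and accumulate weight:
  mile 0 (Alpha, w=45) → cum 45
  mile 7 (Beta, w=120) → cum 165
  mile 11 (Gamma, w=60) → cum 225  ≥ 182.5 → median here
  mile 24 (Delta, w=30) → cum 255
  mile 30 (Epsilon, w=110) → cum 365
Optimal location: mile 11.

x = 11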